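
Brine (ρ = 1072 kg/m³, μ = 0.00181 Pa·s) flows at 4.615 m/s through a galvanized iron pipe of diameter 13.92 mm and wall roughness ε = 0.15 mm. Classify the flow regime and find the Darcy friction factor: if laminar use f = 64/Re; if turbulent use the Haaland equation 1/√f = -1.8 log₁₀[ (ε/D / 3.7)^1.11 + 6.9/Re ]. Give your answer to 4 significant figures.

Re = ρVD/μ = 1072·4.615·0.01392/0.00181 = 3.805e+04.
Re > 4000 → turbulent. ε/D = 0.00015/0.01392 = 0.0108; Haaland: 1/√f = -1.8 log₁₀[0.00153 + 0.000181] = 4.979, so f = 0.04034.

f ≈ 0.04034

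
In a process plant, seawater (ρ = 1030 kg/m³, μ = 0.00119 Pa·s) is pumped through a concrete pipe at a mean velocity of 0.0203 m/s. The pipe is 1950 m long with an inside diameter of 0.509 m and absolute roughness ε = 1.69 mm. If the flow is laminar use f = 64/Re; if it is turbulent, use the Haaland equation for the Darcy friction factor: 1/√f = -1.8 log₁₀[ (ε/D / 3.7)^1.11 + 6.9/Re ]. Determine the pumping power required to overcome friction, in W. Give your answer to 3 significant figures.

P ≈ 0.121 W

Reynolds number Re = ρVD/μ = 1030 · 0.0203 · 0.509 / 0.00119 = 8943.
Re > 4000 → turbulent. Relative roughness ε/D = 0.00169/0.509 = 0.00332. Haaland: 1/√f = -1.8 log₁₀[(0.00332/3.7)^1.11 + 6.9/8943] = -1.8 log₁₀[0.000415 + 0.000772] = 5.266, so f = 0.03605.
Darcy-Weisbach: ΔP = f(L/D)(ρV²/2) = 0.03605·(1950/0.509)·(1030·0.0203²/2) = 0.03605·3831·0.2122 = 29.31 Pa.
Q = V·A = 0.0203·0.2035 = 0.004131 m³/s.
Pumping power P = QΔP = 0.004131·29.31 = 0.1211 W = 0.121 W.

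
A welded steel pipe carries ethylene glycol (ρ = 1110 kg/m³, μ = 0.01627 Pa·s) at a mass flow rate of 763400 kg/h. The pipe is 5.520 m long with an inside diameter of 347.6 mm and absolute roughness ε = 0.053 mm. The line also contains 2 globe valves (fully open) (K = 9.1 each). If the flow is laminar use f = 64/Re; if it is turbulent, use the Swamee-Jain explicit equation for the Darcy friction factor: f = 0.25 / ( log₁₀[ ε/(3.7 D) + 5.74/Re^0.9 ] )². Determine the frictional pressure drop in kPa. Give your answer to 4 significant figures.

ΔP ≈ 41.71 kPa

ṁ = 763400 kg/h = 763400/3600 = 212.1 kg/s.
A = πD²/4 = π(0.3476)²/4 = 0.0949 m²; mean velocity V = ṁ/(ρA) = 212.1/(1110 · 0.0949) = 2.013 m/s.
Reynolds number Re = ρVD/μ = 1110 · 2.013 · 0.3476 / 0.0163 = 4.774e+04.
Re > 4000 → turbulent. Relative roughness ε/D = 5.3e-05/0.3476 = 0.000152. Swamee-Jain: f = 0.25/(log₁₀[0.000152/3.7 + 5.74/4.774e+04^0.9])² = 0.25/(log₁₀[4.12e-05 + 0.000353])² = 0.25/(-3.404)² = 0.02157.
Total minor-loss coefficient ΣK = 2·9.1 = 18.2.
ΔP = [f·L/D + ΣK]·(ρV²/2) = [0.02157·5.52/0.3476 + 18.2]·(1110·2.013²/2) = [0.3426 + 18.2]·2249 = 4.171e+04 Pa.
ΔP = 4.171e+04 Pa = 41.71 kPa.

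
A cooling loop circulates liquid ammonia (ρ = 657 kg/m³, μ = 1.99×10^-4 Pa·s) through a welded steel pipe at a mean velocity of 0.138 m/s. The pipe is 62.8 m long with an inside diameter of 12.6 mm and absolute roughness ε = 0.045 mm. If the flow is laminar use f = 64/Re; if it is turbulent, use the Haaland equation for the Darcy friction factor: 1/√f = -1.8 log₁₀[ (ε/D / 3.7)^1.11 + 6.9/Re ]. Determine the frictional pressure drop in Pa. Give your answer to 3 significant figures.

ΔP ≈ 1240 Pa

Reynolds number Re = ρVD/μ = 657 · 0.138 · 0.0126 / 0.000199 = 5741.
Re > 4000 → turbulent. Relative roughness ε/D = 4.5e-05/0.0126 = 0.00357. Haaland: 1/√f = -1.8 log₁₀[(0.00357/3.7)^1.11 + 6.9/5741] = -1.8 log₁₀[0.00045 + 0.0012] = 5.008, so f = 0.03988.
Darcy-Weisbach: ΔP = f(L/D)(ρV²/2) = 0.03988·(62.8/0.0126)·(657·0.138²/2) = 0.03988·4984·6.256 = 1243 Pa.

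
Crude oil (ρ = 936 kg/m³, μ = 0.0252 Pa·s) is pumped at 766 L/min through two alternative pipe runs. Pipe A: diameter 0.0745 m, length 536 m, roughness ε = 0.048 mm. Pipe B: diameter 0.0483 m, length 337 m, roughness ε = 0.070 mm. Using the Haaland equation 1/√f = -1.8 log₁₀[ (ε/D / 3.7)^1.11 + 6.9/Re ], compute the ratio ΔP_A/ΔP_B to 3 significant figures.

Pipe A: V = Q/A = 0.01277/0.004359 = 2.929 m/s; Re = 8104; ε/D = 0.000644; Haaland → f = 0.03347; ΔP_A = f(L/D)(ρV²/2) = 9.665e+05 Pa.
Pipe B: V = Q/A = 0.01277/0.001832 = 6.968 m/s; Re = 1.25e+04; ε/D = 0.00145; Haaland → f = 0.03122; ΔP_B = f(L/D)(ρV²/2) = 4.949e+06 Pa.
ΔP_A/ΔP_B = 9.665e+05/4.949e+06 = 0.195.

ΔP_A/ΔP_B ≈ 0.195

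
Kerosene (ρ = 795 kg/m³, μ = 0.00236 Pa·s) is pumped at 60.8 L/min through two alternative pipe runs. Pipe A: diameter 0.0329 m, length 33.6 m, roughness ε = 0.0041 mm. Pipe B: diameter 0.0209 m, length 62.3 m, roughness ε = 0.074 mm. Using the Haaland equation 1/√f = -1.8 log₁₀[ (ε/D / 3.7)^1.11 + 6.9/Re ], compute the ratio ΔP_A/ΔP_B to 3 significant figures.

Pipe A: V = Q/A = 0.001013/0.0008501 = 1.192 m/s; Re = 1.321e+04; ε/D = 0.000125; Haaland → f = 0.02881; ΔP_A = f(L/D)(ρV²/2) = 1.662e+04 Pa.
Pipe B: V = Q/A = 0.001013/0.0003431 = 2.954 m/s; Re = 2.08e+04; ε/D = 0.00354; Haaland → f = 0.03192; ΔP_B = f(L/D)(ρV²/2) = 3.3e+05 Pa.
ΔP_A/ΔP_B = 1.662e+04/3.3e+05 = 0.0504.

ΔP_A/ΔP_B ≈ 0.0504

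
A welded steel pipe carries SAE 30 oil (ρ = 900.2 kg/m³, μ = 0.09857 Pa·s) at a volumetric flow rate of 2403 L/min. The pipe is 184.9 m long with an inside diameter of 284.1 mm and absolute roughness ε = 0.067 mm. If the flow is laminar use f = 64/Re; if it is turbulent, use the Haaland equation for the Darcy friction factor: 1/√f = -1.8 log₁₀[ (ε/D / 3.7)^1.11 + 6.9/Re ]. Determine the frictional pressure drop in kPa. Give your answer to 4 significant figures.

ΔP ≈ 4.565 kPa

Q = 2403 L/min = 2403/60000 = 0.04005 m³/s.
Cross-sectional area A = πD²/4 = π(0.2841)²/4 = 0.06339 m²; mean velocity V = Q/A = 0.04005/0.06339 = 0.6318 m/s.
Reynolds number Re = ρVD/μ = 900.2 · 0.6318 · 0.2841 / 0.0986 = 1639.
Re < 2300 → laminar flow, so f = 64/Re = 64/1639 = 0.03904 (the turbulent correlation is not needed).
Darcy-Weisbach: ΔP = f(L/D)(ρV²/2) = 0.03904·(184.9/0.2841)·(900.2·0.6318²/2) = 0.03904·650.8·179.7 = 4565 Pa.
ΔP = 4565 Pa = 4.565 kPa.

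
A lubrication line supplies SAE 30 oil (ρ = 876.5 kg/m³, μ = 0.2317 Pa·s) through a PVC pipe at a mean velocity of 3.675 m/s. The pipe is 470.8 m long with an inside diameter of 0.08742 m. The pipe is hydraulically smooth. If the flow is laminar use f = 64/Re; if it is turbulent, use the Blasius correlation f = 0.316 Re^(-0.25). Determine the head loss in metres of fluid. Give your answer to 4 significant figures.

h_f ≈ 195.2 m

Reynolds number Re = ρVD/μ = 876.5 · 3.675 · 0.08742 / 0.232 = 1215.
Re < 2300 → laminar flow, so f = 64/Re = 64/1215 = 0.05266 (the turbulent correlation is not needed).
Darcy-Weisbach: ΔP = f(L/D)(ρV²/2) = 0.05266·(470.8/0.08742)·(876.5·3.675²/2) = 0.05266·5385·5919 = 1.679e+06 Pa.
Head loss h_f = ΔP/(ρg) = 1.679e+06/(876.5·9.81) = 195.2 m.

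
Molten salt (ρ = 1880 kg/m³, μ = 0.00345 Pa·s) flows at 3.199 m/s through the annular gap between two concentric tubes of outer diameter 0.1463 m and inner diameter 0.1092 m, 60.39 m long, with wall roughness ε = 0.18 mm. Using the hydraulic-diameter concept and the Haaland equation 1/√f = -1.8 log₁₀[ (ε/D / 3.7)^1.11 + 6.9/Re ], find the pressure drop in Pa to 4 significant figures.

Hydraulic diameter D_h = 4A/P = D_o - D_i = 0.1463 - 0.1092 = 0.0371 m.
Re = ρVD_h/μ = 1880·3.199·0.0371/0.00345 = 6.467e+04.
ε/D_h = 0.00018/0.0371 = 0.00485; Haaland gives 1/√f = -1.8 log₁₀[0.000632+0.000107] = 5.637, so f = 0.03147.
ΔP = f(L/D_h)(ρV²/2) = 0.03147·60.39/0.0371·9620 = 4.928e+05 Pa.

ΔP ≈ 492800 Pa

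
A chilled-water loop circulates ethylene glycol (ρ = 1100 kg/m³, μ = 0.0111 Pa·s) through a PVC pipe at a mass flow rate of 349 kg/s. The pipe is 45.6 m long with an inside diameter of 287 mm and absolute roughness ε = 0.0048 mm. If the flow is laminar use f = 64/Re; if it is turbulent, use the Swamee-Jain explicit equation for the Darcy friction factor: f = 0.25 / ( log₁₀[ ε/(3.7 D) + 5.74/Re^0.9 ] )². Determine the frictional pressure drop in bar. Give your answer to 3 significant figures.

A = πD²/4 = π(0.287)²/4 = 0.06469 m²; mean velocity V = ṁ/(ρA) = 349/(1100 · 0.06469) = 4.904 m/s.
Reynolds number Re = ρVD/μ = 1100 · 4.904 · 0.287 / 0.0111 = 1.395e+05.
Re > 4000 → turbulent. Relative roughness ε/D = 4.8e-06/0.287 = 1.67e-05. Swamee-Jain: f = 0.25/(log₁₀[1.67e-05/3.7 + 5.74/1.395e+05^0.9])² = 0.25/(log₁₀[4.52e-06 + 0.000135])² = 0.25/(-3.857)² = 0.01681.
Darcy-Weisbach: ΔP = f(L/D)(ρV²/2) = 0.01681·(45.6/0.287)·(1100·4.904²/2) = 0.01681·158.9·1.323e+04 = 3.533e+04 Pa.
ΔP = 3.533e+04 Pa = 0.353 bar.

ΔP ≈ 0.353 bar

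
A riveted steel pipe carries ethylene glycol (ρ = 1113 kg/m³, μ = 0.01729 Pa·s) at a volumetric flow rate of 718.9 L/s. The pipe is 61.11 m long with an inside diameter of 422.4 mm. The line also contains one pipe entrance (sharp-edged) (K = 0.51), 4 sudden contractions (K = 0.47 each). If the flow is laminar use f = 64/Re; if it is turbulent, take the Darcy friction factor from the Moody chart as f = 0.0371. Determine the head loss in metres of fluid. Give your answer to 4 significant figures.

h_f ≈ 10.41 m

Q = 718.9 L/s = 718.9/1000 = 0.7189 m³/s.
Cross-sectional area A = πD²/4 = π(0.4224)²/4 = 0.1401 m²; mean velocity V = Q/A = 0.7189/0.1401 = 5.13 m/s.
Reynolds number Re = ρVD/μ = 1113 · 5.13 · 0.4224 / 0.0173 = 1.395e+05.
Re > 4000 → turbulent; use the Moody-chart value f = 0.0371.
Total minor-loss coefficient ΣK = 1·0.51 + 4·0.47 = 2.39.
ΔP = [f·L/D + ΣK]·(ρV²/2) = [0.0371·61.11/0.4224 + 2.39]·(1113·5.13²/2) = [5.367 + 2.39]·1.465e+04 = 1.136e+05 Pa.
Head loss h_f = ΔP/(ρg) = 1.136e+05/(1113·9.81) = 10.41 m.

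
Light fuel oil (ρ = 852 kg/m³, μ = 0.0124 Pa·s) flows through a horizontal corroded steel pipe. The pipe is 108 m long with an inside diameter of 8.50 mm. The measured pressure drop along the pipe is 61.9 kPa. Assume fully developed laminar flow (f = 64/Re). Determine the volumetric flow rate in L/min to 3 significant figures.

Q ≈ 0.355 L/min

For laminar flow, f = 64/Re with Re = ρVD/μ, so Darcy-Weisbach reduces to ΔP = 32μLV/D². Solving for V: V = ΔP·D²/(32μL) = 6.19e+04·(0.0085)²/(32·0.0124·108) = 0.1044 m/s.
Check: Re = ρVD/μ = 852·0.1044·0.0085/0.0124 = 60.95 < 2300, so the laminar assumption holds.
Q = V·A = 0.1044·(π/4·0.0085²) = 5.922e-06 m³/s = 0.355 L/min.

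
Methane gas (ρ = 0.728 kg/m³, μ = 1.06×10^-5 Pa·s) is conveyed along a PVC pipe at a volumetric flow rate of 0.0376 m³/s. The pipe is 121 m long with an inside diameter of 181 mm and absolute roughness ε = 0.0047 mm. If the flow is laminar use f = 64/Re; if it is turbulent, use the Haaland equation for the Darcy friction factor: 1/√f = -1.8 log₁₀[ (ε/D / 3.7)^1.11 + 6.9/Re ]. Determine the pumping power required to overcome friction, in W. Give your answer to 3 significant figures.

P ≈ 0.516 W

Cross-sectional area A = πD²/4 = π(0.181)²/4 = 0.02573 m²; mean velocity V = Q/A = 0.0376/0.02573 = 1.461 m/s.
Reynolds number Re = ρVD/μ = 0.728 · 1.461 · 0.181 / 1.06e-05 = 1.817e+04.
Re > 4000 → turbulent. Relative roughness ε/D = 4.7e-06/0.181 = 2.6e-05. Haaland: 1/√f = -1.8 log₁₀[(2.6e-05/3.7)^1.11 + 6.9/1.817e+04] = -1.8 log₁₀[1.9e-06 + 0.00038] = 6.153, so f = 0.02642.
Darcy-Weisbach: ΔP = f(L/D)(ρV²/2) = 0.02642·(121/0.181)·(0.728·1.461²/2) = 0.02642·668.5·0.7773 = 13.73 Pa.
Pumping power P = QΔP = 0.0376·13.73 = 0.5161 W = 0.516 W.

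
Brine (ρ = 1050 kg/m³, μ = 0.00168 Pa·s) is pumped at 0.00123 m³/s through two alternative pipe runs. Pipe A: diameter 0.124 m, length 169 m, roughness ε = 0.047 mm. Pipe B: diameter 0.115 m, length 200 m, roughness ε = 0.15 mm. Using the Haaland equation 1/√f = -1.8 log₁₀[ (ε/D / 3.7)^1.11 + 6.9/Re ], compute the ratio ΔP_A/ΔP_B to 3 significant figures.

ΔP_A/ΔP_B ≈ 0.572

Pipe A: V = Q/A = 0.00123/0.01208 = 0.1019 m/s; Re = 7894; ε/D = 0.000379; Haaland → f = 0.03339; ΔP_A = f(L/D)(ρV²/2) = 247.9 Pa.
Pipe B: V = Q/A = 0.00123/0.01039 = 0.1184 m/s; Re = 8511; ε/D = 0.0013; Haaland → f = 0.03387; ΔP_B = f(L/D)(ρV²/2) = 433.6 Pa.
ΔP_A/ΔP_B = 247.9/433.6 = 0.572.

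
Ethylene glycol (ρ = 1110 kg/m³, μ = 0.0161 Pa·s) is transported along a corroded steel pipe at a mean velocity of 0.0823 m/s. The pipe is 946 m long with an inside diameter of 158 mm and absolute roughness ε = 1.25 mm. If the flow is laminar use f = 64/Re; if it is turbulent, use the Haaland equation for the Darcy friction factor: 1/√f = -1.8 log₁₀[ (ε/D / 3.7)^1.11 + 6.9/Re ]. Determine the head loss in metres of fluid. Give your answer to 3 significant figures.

h_f ≈ 0.148 m

Reynolds number Re = ρVD/μ = 1110 · 0.0823 · 0.158 / 0.0161 = 896.5.
Re < 2300 → laminar flow, so f = 64/Re = 64/896.5 = 0.07139 (the turbulent correlation is not needed).
Darcy-Weisbach: ΔP = f(L/D)(ρV²/2) = 0.07139·(946/0.158)·(1110·0.0823²/2) = 0.07139·5987·3.759 = 1607 Pa.
Head loss h_f = ΔP/(ρg) = 1607/(1110·9.81) = 0.148 m.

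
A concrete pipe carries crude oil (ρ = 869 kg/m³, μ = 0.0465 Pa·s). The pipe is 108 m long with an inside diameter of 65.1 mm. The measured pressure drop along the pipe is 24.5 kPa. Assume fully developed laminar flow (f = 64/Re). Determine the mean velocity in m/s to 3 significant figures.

For laminar flow, f = 64/Re with Re = ρVD/μ, so Darcy-Weisbach reduces to ΔP = 32μLV/D². Solving for V: V = ΔP·D²/(32μL) = 2.45e+04·(0.0651)²/(32·0.0465·108) = 0.6461 m/s.
Check: Re = ρVD/μ = 869·0.6461·0.0651/0.0465 = 786 < 2300, so the laminar assumption holds.

V ≈ 0.646 m/s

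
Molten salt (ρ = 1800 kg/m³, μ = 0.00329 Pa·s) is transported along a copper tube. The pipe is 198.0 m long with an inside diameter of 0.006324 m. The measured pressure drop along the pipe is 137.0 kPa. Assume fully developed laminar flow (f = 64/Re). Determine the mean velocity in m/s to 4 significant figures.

For laminar flow, f = 64/Re with Re = ρVD/μ, so Darcy-Weisbach reduces to ΔP = 32μLV/D². Solving for V: V = ΔP·D²/(32μL) = 1.37e+05·(0.006324)²/(32·0.00329·198) = 0.2628 m/s.
Check: Re = ρVD/μ = 1800·0.2628·0.006324/0.00329 = 909.4 < 2300, so the laminar assumption holds.

V ≈ 0.2628 m/s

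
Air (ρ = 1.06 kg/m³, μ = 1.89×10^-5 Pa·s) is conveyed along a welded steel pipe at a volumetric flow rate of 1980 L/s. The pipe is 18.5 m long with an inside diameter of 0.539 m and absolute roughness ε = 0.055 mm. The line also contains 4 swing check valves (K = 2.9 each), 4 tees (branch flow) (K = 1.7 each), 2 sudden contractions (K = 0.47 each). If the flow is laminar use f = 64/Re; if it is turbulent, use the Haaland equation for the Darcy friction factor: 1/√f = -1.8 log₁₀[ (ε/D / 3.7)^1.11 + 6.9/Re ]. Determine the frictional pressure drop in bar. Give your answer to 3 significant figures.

ΔP ≈ 0.00793 bar

Q = 1980 L/s = 1980/1000 = 1.98 m³/s.
Cross-sectional area A = πD²/4 = π(0.539)²/4 = 0.2282 m²; mean velocity V = Q/A = 1.98/0.2282 = 8.678 m/s.
Reynolds number Re = ρVD/μ = 1.06 · 8.678 · 0.539 / 1.89e-05 = 2.623e+05.
Re > 4000 → turbulent. Relative roughness ε/D = 5.5e-05/0.539 = 0.000102. Haaland: 1/√f = -1.8 log₁₀[(0.000102/3.7)^1.11 + 6.9/2.623e+05] = -1.8 log₁₀[8.69e-06 + 2.63e-05] = 8.021, so f = 0.01554.
Total minor-loss coefficient ΣK = 4·2.9 + 4·1.7 + 2·0.47 = 19.3.
ΔP = [f·L/D + ΣK]·(ρV²/2) = [0.01554·18.5/0.539 + 19.3]·(1.06·8.678²/2) = [0.5335 + 19.3]·39.91 = 793.1 Pa.
ΔP = 793.1 Pa = 0.00793 bar.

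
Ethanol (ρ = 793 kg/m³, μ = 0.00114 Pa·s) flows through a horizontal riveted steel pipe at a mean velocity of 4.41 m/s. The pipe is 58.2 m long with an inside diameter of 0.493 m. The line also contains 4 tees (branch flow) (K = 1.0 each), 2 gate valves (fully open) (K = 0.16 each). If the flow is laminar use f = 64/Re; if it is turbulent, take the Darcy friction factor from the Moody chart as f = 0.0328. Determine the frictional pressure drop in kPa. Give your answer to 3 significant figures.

ΔP ≈ 63.2 kPa

Reynolds number Re = ρVD/μ = 793 · 4.41 · 0.493 / 0.00114 = 1.512e+06.
Re > 4000 → turbulent; use the Moody-chart value f = 0.0328.
Total minor-loss coefficient ΣK = 4·1 + 2·0.16 = 4.32.
ΔP = [f·L/D + ΣK]·(ρV²/2) = [0.0328·58.2/0.493 + 4.32]·(793·4.41²/2) = [3.872 + 4.32]·7711 = 6.317e+04 Pa.
ΔP = 6.317e+04 Pa = 63.2 kPa.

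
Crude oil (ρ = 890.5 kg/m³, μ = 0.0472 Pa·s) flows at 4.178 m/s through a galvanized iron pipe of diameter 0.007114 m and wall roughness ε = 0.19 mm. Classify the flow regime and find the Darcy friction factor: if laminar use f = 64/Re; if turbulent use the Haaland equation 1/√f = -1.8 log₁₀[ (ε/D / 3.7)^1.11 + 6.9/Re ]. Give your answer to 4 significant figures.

Re = ρVD/μ = 890.5·4.178·0.007114/0.0472 = 560.8.
Re < 2300 → laminar, so f = 64/Re = 0.1141 (roughness is irrelevant in laminar flow).

f ≈ 0.1141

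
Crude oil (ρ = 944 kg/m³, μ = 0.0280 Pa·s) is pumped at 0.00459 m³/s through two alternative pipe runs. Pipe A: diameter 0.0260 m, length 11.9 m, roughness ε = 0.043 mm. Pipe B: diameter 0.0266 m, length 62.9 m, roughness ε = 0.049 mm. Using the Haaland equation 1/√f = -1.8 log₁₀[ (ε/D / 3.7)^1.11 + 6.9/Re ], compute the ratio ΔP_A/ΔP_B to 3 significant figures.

ΔP_A/ΔP_B ≈ 0.210

Pipe A: V = Q/A = 0.00459/0.0005309 = 8.645 m/s; Re = 7578; ε/D = 0.00165; Haaland → f = 0.03528; ΔP_A = f(L/D)(ρV²/2) = 5.696e+05 Pa.
Pipe B: V = Q/A = 0.00459/0.0005557 = 8.26 m/s; Re = 7407; ε/D = 0.00184; Haaland → f = 0.0357; ΔP_B = f(L/D)(ρV²/2) = 2.718e+06 Pa.
ΔP_A/ΔP_B = 5.696e+05/2.718e+06 = 0.210.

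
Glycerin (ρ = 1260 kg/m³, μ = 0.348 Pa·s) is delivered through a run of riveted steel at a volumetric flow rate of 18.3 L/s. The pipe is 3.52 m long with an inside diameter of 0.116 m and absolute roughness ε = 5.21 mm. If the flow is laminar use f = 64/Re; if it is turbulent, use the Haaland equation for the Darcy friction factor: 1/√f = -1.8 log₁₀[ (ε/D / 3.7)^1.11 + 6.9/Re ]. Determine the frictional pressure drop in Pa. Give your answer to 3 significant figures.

Q = 18.3 L/s = 18.3/1000 = 0.0183 m³/s.
Cross-sectional area A = πD²/4 = π(0.116)²/4 = 0.01057 m²; mean velocity V = Q/A = 0.0183/0.01057 = 1.732 m/s.
Reynolds number Re = ρVD/μ = 1260 · 1.732 · 0.116 / 0.348 = 727.3.
Re < 2300 → laminar flow, so f = 64/Re = 64/727.3 = 0.088 (the turbulent correlation is not needed).
Darcy-Weisbach: ΔP = f(L/D)(ρV²/2) = 0.088·(3.52/0.116)·(1260·1.732²/2) = 0.088·30.34·1889 = 5044 Pa.

ΔP ≈ 5040 Pa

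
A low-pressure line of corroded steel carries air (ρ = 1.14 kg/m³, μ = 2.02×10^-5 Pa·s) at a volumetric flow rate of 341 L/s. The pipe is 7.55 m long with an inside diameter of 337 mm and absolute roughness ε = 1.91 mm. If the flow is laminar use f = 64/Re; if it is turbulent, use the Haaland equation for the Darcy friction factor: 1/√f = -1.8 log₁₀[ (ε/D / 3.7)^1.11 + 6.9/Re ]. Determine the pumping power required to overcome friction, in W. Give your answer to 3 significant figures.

P ≈ 2.08 W

Q = 341 L/s = 341/1000 = 0.341 m³/s.
Cross-sectional area A = πD²/4 = π(0.337)²/4 = 0.0892 m²; mean velocity V = Q/A = 0.341/0.0892 = 3.823 m/s.
Reynolds number Re = ρVD/μ = 1.14 · 3.823 · 0.337 / 2.02e-05 = 7.271e+04.
Re > 4000 → turbulent. Relative roughness ε/D = 0.00191/0.337 = 0.00567. Haaland: 1/√f = -1.8 log₁₀[(0.00567/3.7)^1.11 + 6.9/7.271e+04] = -1.8 log₁₀[0.000751 + 9.49e-05] = 5.531, so f = 0.03269.
Darcy-Weisbach: ΔP = f(L/D)(ρV²/2) = 0.03269·(7.55/0.337)·(1.14·3.823²/2) = 0.03269·22.4·8.331 = 6.101 Pa.
Pumping power P = QΔP = 0.341·6.101 = 2.080 W = 2.08 W.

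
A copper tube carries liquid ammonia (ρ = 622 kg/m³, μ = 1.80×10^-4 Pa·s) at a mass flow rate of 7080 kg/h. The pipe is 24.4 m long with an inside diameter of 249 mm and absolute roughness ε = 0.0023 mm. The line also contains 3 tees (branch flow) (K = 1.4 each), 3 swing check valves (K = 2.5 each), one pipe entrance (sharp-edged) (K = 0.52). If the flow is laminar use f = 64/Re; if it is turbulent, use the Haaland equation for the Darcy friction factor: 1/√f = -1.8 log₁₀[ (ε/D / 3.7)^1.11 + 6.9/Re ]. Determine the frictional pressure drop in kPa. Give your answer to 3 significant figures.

ΔP ≈ 0.0186 kPa

ṁ = 7080 kg/h = 7080/3600 = 1.967 kg/s.
A = πD²/4 = π(0.249)²/4 = 0.0487 m²; mean velocity V = ṁ/(ρA) = 1.967/(622 · 0.0487) = 0.06493 m/s.
Reynolds number Re = ρVD/μ = 622 · 0.06493 · 0.249 / 0.00018 = 5.587e+04.
Re > 4000 → turbulent. Relative roughness ε/D = 2.3e-06/0.249 = 9.24e-06. Haaland: 1/√f = -1.8 log₁₀[(9.24e-06/3.7)^1.11 + 6.9/5.587e+04] = -1.8 log₁₀[6.04e-07 + 0.000124] = 7.031, so f = 0.02023.
Total minor-loss coefficient ΣK = 3·1.4 + 3·2.5 + 1·0.52 = 12.2.
ΔP = [f·L/D + ΣK]·(ρV²/2) = [0.02023·24.4/0.249 + 12.2]·(622·0.06493²/2) = [1.982 + 12.2]·1.311 = 18.62 Pa.
ΔP = 18.62 Pa = 0.0186 kPa.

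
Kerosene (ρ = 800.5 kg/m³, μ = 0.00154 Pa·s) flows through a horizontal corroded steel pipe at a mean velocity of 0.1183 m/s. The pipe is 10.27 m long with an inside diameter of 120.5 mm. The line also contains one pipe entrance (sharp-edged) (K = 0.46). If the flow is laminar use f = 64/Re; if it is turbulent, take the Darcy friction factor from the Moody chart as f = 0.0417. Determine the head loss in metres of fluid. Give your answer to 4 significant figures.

h_f ≈ 0.002863 m

Reynolds number Re = ρVD/μ = 800.5 · 0.1183 · 0.1205 / 0.00154 = 7410.
Re > 4000 → turbulent; use the Moody-chart value f = 0.0417.
Total minor-loss coefficient ΣK = 1·0.46 = 0.46.
ΔP = [f·L/D + ΣK]·(ρV²/2) = [0.0417·10.27/0.1205 + 0.46]·(800.5·0.1183²/2) = [3.554 + 0.46]·5.601 = 22.48 Pa.
Head loss h_f = ΔP/(ρg) = 22.48/(800.5·9.81) = 0.002863 m.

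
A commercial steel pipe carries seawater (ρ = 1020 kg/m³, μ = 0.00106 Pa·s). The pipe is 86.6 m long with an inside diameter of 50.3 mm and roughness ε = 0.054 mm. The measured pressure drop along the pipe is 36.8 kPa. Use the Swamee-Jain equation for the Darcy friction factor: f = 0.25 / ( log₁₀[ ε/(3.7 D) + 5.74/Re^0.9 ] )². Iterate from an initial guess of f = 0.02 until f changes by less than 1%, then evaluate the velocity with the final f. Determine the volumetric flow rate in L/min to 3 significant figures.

Rearranging Darcy-Weisbach: V = √(2·ΔP·D/(f·L·ρ)). With ε/D = 5.4e-05/0.0503 = 0.00107, iterate starting from f = 0.02:
  f = 0.02 → V = √(2·3.68e+04·0.0503/(0.02·86.6·1020)) = 1.448 m/s; Re = ρVD/μ = 7.007e+04; f → 0.02342
  f = 0.02342 → V = 1.338 m/s; Re = 6.475e+04; f → 0.02363
Converged (Δf/f < 1%). With the final f = 0.02363: V = √(2·3.68e+04·0.0503/(0.02363·86.6·1020)) = 1.332 m/s.
Q = V·A = 1.332·(π/4·0.0503²) = 0.002647 m³/s = 159 L/min.

Q ≈ 159 L/min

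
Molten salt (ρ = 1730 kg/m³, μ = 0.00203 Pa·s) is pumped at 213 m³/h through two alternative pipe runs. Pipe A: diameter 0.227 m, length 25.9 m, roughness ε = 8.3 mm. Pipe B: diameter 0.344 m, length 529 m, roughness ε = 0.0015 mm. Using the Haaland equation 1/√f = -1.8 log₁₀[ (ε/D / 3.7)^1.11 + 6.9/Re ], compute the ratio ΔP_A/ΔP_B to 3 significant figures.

Pipe A: V = Q/A = 0.05917/0.04047 = 1.462 m/s; Re = 2.828e+05; ε/D = 0.0366; Haaland → f = 0.0624; ΔP_A = f(L/D)(ρV²/2) = 1.316e+04 Pa.
Pipe B: V = Q/A = 0.05917/0.09294 = 0.6366 m/s; Re = 1.866e+05; ε/D = 4.36e-06; Haaland → f = 0.01573; ΔP_B = f(L/D)(ρV²/2) = 8482 Pa.
ΔP_A/ΔP_B = 1.316e+04/8482 = 1.55.

ΔP_A/ΔP_B ≈ 1.55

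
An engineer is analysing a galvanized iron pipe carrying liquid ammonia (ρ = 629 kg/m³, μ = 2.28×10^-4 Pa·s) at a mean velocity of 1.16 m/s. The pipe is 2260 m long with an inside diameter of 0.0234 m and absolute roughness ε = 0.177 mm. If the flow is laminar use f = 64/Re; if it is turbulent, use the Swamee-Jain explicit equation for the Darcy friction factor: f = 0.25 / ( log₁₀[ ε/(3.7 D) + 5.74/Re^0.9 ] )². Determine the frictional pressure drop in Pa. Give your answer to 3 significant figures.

ΔP ≈ 1.46×10^6 Pa

Reynolds number Re = ρVD/μ = 629 · 1.16 · 0.0234 / 0.000228 = 7.488e+04.
Re > 4000 → turbulent. Relative roughness ε/D = 0.000177/0.0234 = 0.00756. Swamee-Jain: f = 0.25/(log₁₀[0.00756/3.7 + 5.74/7.488e+04^0.9])² = 0.25/(log₁₀[0.00204 + 0.000235])² = 0.25/(-2.642)² = 0.03581.
Darcy-Weisbach: ΔP = f(L/D)(ρV²/2) = 0.03581·(2260/0.0234)·(629·1.16²/2) = 0.03581·9.658e+04·423.2 = 1.464e+06 Pa.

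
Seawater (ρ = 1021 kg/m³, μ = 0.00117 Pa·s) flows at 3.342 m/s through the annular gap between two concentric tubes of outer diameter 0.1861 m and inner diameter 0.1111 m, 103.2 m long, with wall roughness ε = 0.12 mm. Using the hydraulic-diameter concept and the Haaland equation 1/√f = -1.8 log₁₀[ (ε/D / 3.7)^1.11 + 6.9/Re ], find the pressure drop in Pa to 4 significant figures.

ΔP ≈ 180200 Pa

Hydraulic diameter D_h = 4A/P = D_o - D_i = 0.1861 - 0.1111 = 0.075 m.
Re = ρVD_h/μ = 1021·3.342·0.075/0.00117 = 2.187e+05.
ε/D_h = 0.00012/0.075 = 0.0016; Haaland gives 1/√f = -1.8 log₁₀[0.000184+3.15e-05] = 6.598, so f = 0.02297.
ΔP = f(L/D_h)(ρV²/2) = 0.02297·103.2/0.075·5702 = 1.802e+05 Pa.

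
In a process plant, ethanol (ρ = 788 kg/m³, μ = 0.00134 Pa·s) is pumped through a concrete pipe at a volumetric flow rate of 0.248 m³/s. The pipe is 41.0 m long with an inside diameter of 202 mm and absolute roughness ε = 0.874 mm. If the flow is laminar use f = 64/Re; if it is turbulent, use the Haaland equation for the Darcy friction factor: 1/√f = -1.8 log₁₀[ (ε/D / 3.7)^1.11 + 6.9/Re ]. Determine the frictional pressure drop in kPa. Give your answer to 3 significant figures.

Cross-sectional area A = πD²/4 = π(0.202)²/4 = 0.03205 m²; mean velocity V = Q/A = 0.248/0.03205 = 7.739 m/s.
Reynolds number Re = ρVD/μ = 788 · 7.739 · 0.202 / 0.00134 = 9.192e+05.
Re > 4000 → turbulent. Relative roughness ε/D = 0.000874/0.202 = 0.00433. Haaland: 1/√f = -1.8 log₁₀[(0.00433/3.7)^1.11 + 6.9/9.192e+05] = -1.8 log₁₀[0.000556 + 7.51e-06] = 5.848, so f = 0.02924.
Darcy-Weisbach: ΔP = f(L/D)(ρV²/2) = 0.02924·(41/0.202)·(788·7.739²/2) = 0.02924·203·2.359e+04 = 1.4e+05 Pa.
ΔP = 1.4e+05 Pa = 140 kPa.

ΔP ≈ 140 kPa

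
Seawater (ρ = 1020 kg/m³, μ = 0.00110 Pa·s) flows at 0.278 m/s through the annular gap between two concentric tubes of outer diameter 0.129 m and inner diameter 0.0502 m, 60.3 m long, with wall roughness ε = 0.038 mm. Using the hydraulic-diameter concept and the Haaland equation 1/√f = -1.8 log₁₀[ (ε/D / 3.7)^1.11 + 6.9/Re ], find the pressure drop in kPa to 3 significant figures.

Hydraulic diameter D_h = 4A/P = D_o - D_i = 0.129 - 0.0502 = 0.0788 m.
Re = ρVD_h/μ = 1020·0.278·0.0788/0.0011 = 2.031e+04.
ε/D_h = 3.8e-05/0.0788 = 0.000482; Haaland gives 1/√f = -1.8 log₁₀[4.87e-05+0.00034] = 6.139, so f = 0.02653.
ΔP = f(L/D_h)(ρV²/2) = 0.02653·60.3/0.0788·39.41 = 800.2 Pa.
ΔP = 0.800 kPa.

ΔP ≈ 0.800 kPa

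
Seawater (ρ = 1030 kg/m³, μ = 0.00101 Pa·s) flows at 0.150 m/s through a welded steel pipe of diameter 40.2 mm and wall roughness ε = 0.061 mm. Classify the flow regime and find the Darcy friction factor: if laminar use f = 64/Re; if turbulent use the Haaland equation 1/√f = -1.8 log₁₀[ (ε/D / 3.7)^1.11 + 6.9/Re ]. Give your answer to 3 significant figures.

f ≈ 0.0370

Re = ρVD/μ = 1030·0.15·0.0402/0.00101 = 6149.
Re > 4000 → turbulent. ε/D = 6.1e-05/0.0402 = 0.00152; Haaland: 1/√f = -1.8 log₁₀[0.000174 + 0.00112] = 5.197, so f = 0.03702.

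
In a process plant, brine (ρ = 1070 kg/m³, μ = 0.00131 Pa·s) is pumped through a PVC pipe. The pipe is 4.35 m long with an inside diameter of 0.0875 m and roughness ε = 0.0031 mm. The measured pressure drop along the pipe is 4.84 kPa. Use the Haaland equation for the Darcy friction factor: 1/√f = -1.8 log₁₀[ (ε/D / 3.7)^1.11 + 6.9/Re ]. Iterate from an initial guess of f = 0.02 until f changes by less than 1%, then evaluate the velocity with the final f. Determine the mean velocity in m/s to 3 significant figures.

Rearranging Darcy-Weisbach: V = √(2·ΔP·D/(f·L·ρ)). With ε/D = 3.1e-06/0.0875 = 3.54e-05, iterate starting from f = 0.02:
  f = 0.02 → V = √(2·4840·0.0875/(0.02·4.35·1070)) = 3.016 m/s; Re = ρVD/μ = 2.156e+05; f → 0.01552
  f = 0.01552 → V = 3.424 m/s; Re = 2.447e+05; f → 0.01517
  f = 0.01517 → V = 3.463 m/s; Re = 2.475e+05; f → 0.01514
Converged (Δf/f < 1%). With the final f = 0.01514: V = √(2·4840·0.0875/(0.01514·4.35·1070)) = 3.467 m/s.

V ≈ 3.47 m/s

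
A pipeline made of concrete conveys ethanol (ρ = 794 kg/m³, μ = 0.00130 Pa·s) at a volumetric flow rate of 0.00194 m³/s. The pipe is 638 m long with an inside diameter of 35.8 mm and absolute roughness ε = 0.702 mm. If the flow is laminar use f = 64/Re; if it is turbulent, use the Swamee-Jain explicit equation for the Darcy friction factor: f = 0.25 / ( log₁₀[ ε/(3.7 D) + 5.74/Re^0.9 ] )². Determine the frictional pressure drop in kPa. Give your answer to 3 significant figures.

Cross-sectional area A = πD²/4 = π(0.0358)²/4 = 0.001007 m²; mean velocity V = Q/A = 0.00194/0.001007 = 1.927 m/s.
Reynolds number Re = ρVD/μ = 794 · 1.927 · 0.0358 / 0.0013 = 4.214e+04.
Re > 4000 → turbulent. Relative roughness ε/D = 0.000702/0.0358 = 0.0196. Swamee-Jain: f = 0.25/(log₁₀[0.0196/3.7 + 5.74/4.214e+04^0.9])² = 0.25/(log₁₀[0.0053 + 0.000395])² = 0.25/(-2.245)² = 0.04962.
Darcy-Weisbach: ΔP = f(L/D)(ρV²/2) = 0.04962·(638/0.0358)·(794·1.927²/2) = 0.04962·1.782e+04·1475 = 1.304e+06 Pa.
ΔP = 1.304e+06 Pa = 1300 kPa.

ΔP ≈ 1300 kPa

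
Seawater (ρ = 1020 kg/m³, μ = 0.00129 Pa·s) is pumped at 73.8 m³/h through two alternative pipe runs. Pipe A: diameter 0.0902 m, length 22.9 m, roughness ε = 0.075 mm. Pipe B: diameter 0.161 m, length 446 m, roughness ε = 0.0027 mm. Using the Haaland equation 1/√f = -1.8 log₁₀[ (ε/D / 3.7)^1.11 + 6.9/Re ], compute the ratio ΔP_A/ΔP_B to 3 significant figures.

Pipe A: V = Q/A = 0.0205/0.00639 = 3.208 m/s; Re = 2.288e+05; ε/D = 0.000831; Haaland → f = 0.02005; ΔP_A = f(L/D)(ρV²/2) = 2.672e+04 Pa.
Pipe B: V = Q/A = 0.0205/0.02036 = 1.007 m/s; Re = 1.282e+05; ε/D = 1.68e-05; Haaland → f = 0.01701; ΔP_B = f(L/D)(ρV²/2) = 2.437e+04 Pa.
ΔP_A/ΔP_B = 2.672e+04/2.437e+04 = 1.10.

ΔP_A/ΔP_B ≈ 1.10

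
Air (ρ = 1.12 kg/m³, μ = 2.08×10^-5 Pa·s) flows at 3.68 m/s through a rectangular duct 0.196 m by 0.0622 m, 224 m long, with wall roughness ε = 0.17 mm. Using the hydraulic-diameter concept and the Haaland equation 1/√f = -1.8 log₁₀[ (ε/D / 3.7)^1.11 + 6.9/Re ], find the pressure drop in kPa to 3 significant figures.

ΔP ≈ 0.530 kPa

Hydraulic diameter D_h = 4A/P = 4·(0.196·0.0622)/(2·(0.196+0.0622)) = 0.04876/0.5164 = 0.09443 m.
Re = ρVD_h/μ = 1.12·3.68·0.09443/2.08e-05 = 1.871e+04.
ε/D_h = 0.00017/0.09443 = 0.0018; Haaland gives 1/√f = -1.8 log₁₀[0.00021+0.000369] = 5.827, so f = 0.02945.
ΔP = f(L/D_h)(ρV²/2) = 0.02945·224/0.09443·7.584 = 529.8 Pa.
ΔP = 0.530 kPa.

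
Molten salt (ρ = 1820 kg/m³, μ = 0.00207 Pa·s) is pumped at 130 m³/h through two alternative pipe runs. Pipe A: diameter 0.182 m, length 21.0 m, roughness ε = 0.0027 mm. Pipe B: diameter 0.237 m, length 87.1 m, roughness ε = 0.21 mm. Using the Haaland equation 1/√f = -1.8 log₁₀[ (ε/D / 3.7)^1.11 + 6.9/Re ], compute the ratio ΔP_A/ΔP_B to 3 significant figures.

Pipe A: V = Q/A = 0.03611/0.02602 = 1.388 m/s; Re = 2.221e+05; ε/D = 1.48e-05; Haaland → f = 0.01528; ΔP_A = f(L/D)(ρV²/2) = 3092 Pa.
Pipe B: V = Q/A = 0.03611/0.04412 = 0.8186 m/s; Re = 1.706e+05; ε/D = 0.000886; Haaland → f = 0.02065; ΔP_B = f(L/D)(ρV²/2) = 4628 Pa.
ΔP_A/ΔP_B = 3092/4628 = 0.668.

ΔP_A/ΔP_B ≈ 0.668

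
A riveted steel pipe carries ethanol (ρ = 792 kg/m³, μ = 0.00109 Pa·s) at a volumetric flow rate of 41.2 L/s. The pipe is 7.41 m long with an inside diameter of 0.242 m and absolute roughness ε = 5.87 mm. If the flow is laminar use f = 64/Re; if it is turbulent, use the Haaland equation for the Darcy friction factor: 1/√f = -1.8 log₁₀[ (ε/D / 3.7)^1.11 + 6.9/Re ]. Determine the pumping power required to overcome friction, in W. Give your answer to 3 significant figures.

P ≈ 21.1 W

Q = 41.2 L/s = 41.2/1000 = 0.0412 m³/s.
Cross-sectional area A = πD²/4 = π(0.242)²/4 = 0.046 m²; mean velocity V = Q/A = 0.0412/0.046 = 0.8957 m/s.
Reynolds number Re = ρVD/μ = 792 · 0.8957 · 0.242 / 0.00109 = 1.575e+05.
Re > 4000 → turbulent. Relative roughness ε/D = 0.00587/0.242 = 0.0243. Haaland: 1/√f = -1.8 log₁₀[(0.0243/3.7)^1.11 + 6.9/1.575e+05] = -1.8 log₁₀[0.00377 + 4.38e-05] = 4.353, so f = 0.05277.
Darcy-Weisbach: ΔP = f(L/D)(ρV²/2) = 0.05277·(7.41/0.242)·(792·0.8957²/2) = 0.05277·30.62·317.7 = 513.3 Pa.
Pumping power P = QΔP = 0.0412·513.3 = 21.15 W = 21.1 W.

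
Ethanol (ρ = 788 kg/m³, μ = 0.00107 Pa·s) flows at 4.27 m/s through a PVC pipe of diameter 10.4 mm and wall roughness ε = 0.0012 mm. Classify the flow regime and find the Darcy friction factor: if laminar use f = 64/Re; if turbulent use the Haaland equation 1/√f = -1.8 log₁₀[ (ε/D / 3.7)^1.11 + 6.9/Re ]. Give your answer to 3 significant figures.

Re = ρVD/μ = 788·4.27·0.0104/0.00107 = 3.27e+04.
Re > 4000 → turbulent. ε/D = 1.2e-06/0.0104 = 0.000115; Haaland: 1/√f = -1.8 log₁₀[9.96e-06 + 0.000211] = 6.58, so f = 0.02309.

f ≈ 0.0231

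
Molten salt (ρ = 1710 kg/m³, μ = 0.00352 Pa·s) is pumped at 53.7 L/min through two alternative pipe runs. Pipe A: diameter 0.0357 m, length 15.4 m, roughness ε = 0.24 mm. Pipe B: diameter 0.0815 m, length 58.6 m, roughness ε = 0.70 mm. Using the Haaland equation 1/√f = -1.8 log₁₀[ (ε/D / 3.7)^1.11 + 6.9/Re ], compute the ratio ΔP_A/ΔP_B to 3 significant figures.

Pipe A: V = Q/A = 0.000895/0.001001 = 0.8941 m/s; Re = 1.551e+04; ε/D = 0.00672; Haaland → f = 0.0375; ΔP_A = f(L/D)(ρV²/2) = 1.106e+04 Pa.
Pipe B: V = Q/A = 0.000895/0.005217 = 0.1716 m/s; Re = 6792; ε/D = 0.00859; Haaland → f = 0.04375; ΔP_B = f(L/D)(ρV²/2) = 791.5 Pa.
ΔP_A/ΔP_B = 1.106e+04/791.5 = 14.0.

ΔP_A/ΔP_B ≈ 14.0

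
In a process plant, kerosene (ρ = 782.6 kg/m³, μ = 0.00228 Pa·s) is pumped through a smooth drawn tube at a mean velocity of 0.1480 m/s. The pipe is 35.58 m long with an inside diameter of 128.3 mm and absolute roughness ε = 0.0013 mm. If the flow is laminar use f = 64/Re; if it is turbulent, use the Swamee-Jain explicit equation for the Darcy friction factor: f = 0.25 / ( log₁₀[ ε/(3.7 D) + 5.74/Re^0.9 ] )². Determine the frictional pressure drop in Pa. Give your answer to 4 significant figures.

Reynolds number Re = ρVD/μ = 782.6 · 0.148 · 0.1283 / 0.00228 = 6518.
Re > 4000 → turbulent. Relative roughness ε/D = 1.3e-06/0.1283 = 1.01e-05. Swamee-Jain: f = 0.25/(log₁₀[1.01e-05/3.7 + 5.74/6518^0.9])² = 0.25/(log₁₀[2.74e-06 + 0.00212])² = 0.25/(-2.673)² = 0.03498.
Darcy-Weisbach: ΔP = f(L/D)(ρV²/2) = 0.03498·(35.58/0.1283)·(782.6·0.148²/2) = 0.03498·277.3·8.571 = 83.15 Pa.

ΔP ≈ 83.15 Pa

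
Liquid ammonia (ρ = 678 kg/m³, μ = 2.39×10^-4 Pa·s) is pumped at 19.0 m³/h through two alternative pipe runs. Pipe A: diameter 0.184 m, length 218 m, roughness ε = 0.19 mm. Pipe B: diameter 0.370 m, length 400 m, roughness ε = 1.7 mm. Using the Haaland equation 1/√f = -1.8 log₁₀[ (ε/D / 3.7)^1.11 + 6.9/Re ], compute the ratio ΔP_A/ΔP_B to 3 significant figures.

Pipe A: V = Q/A = 0.005278/0.02659 = 0.1985 m/s; Re = 1.036e+05; ε/D = 0.00103; Haaland → f = 0.02201; ΔP_A = f(L/D)(ρV²/2) = 348.3 Pa.
Pipe B: V = Q/A = 0.005278/0.1075 = 0.04909 m/s; Re = 5.152e+04; ε/D = 0.00459; Haaland → f = 0.03136; ΔP_B = f(L/D)(ρV²/2) = 27.69 Pa.
ΔP_A/ΔP_B = 348.3/27.69 = 12.6.

ΔP_A/ΔP_B ≈ 12.6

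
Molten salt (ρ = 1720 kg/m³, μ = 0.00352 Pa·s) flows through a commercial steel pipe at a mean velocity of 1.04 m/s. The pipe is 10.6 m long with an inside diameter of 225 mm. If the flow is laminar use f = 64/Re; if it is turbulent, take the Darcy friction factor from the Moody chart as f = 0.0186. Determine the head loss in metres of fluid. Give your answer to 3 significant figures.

h_f ≈ 0.0483 m

Reynolds number Re = ρVD/μ = 1720 · 1.04 · 0.225 / 0.00352 = 1.143e+05.
Re > 4000 → turbulent; use the Moody-chart value f = 0.0186.
Darcy-Weisbach: ΔP = f(L/D)(ρV²/2) = 0.0186·(10.6/0.225)·(1720·1.04²/2) = 0.0186·47.11·930.2 = 815.1 Pa.
Head loss h_f = ΔP/(ρg) = 815.1/(1720·9.81) = 0.0483 m.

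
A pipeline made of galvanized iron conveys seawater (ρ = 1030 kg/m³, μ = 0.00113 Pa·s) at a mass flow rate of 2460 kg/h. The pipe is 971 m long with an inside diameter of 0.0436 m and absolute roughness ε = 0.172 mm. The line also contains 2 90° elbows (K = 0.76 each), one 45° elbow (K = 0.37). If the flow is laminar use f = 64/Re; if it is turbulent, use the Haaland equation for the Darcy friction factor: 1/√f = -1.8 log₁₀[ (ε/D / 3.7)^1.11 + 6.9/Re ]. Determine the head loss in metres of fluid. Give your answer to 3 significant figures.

ṁ = 2460 kg/h = 2460/3600 = 0.6833 kg/s.
A = πD²/4 = π(0.0436)²/4 = 0.001493 m²; mean velocity V = ṁ/(ρA) = 0.6833/(1030 · 0.001493) = 0.4444 m/s.
Reynolds number Re = ρVD/μ = 1030 · 0.4444 · 0.0436 / 0.00113 = 1.766e+04.
Re > 4000 → turbulent. Relative roughness ε/D = 0.000172/0.0436 = 0.00394. Haaland: 1/√f = -1.8 log₁₀[(0.00394/3.7)^1.11 + 6.9/1.766e+04] = -1.8 log₁₀[0.000502 + 0.000391] = 5.489, so f = 0.0332.
Total minor-loss coefficient ΣK = 2·0.76 + 1·0.37 = 1.89.
ΔP = [f·L/D + ΣK]·(ρV²/2) = [0.0332·971/0.0436 + 1.89]·(1030·0.4444²/2) = [739.3 + 1.89]·101.7 = 7.537e+04 Pa.
Head loss h_f = ΔP/(ρg) = 7.537e+04/(1030·9.81) = 7.46 m.

h_f ≈ 7.46 m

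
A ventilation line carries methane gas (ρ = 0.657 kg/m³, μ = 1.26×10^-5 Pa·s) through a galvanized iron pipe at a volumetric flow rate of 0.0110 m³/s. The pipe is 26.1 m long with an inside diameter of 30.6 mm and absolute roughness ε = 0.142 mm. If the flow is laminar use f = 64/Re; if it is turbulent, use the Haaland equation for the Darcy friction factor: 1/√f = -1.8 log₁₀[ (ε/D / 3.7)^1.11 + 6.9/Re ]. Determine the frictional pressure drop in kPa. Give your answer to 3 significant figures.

Cross-sectional area A = πD²/4 = π(0.0306)²/4 = 0.0007354 m²; mean velocity V = Q/A = 0.011/0.0007354 = 14.96 m/s.
Reynolds number Re = ρVD/μ = 0.657 · 14.96 · 0.0306 / 1.26e-05 = 2.387e+04.
Re > 4000 → turbulent. Relative roughness ε/D = 0.000142/0.0306 = 0.00464. Haaland: 1/√f = -1.8 log₁₀[(0.00464/3.7)^1.11 + 6.9/2.387e+04] = -1.8 log₁₀[0.000601 + 0.000289] = 5.491, so f = 0.03317.
Darcy-Weisbach: ΔP = f(L/D)(ρV²/2) = 0.03317·(26.1/0.0306)·(0.657·14.96²/2) = 0.03317·852.9·73.49 = 2079 Pa.
ΔP = 2079 Pa = 2.08 kPa.

ΔP ≈ 2.08 kPa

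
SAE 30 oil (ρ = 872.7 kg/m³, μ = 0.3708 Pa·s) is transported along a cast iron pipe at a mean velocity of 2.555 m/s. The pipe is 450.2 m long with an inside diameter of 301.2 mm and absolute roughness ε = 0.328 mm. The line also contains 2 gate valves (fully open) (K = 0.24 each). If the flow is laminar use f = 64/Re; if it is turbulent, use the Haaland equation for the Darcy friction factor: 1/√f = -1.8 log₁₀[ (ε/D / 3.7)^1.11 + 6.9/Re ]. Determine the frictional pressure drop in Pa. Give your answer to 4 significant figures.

Reynolds number Re = ρVD/μ = 872.7 · 2.555 · 0.3012 / 0.371 = 1811.
Re < 2300 → laminar flow, so f = 64/Re = 64/1811 = 0.03534 (the turbulent correlation is not needed).
Total minor-loss coefficient ΣK = 2·0.24 = 0.48.
ΔP = [f·L/D + ΣK]·(ρV²/2) = [0.03534·450.2/0.3012 + 0.48]·(872.7·2.555²/2) = [52.82 + 0.48]·2849 = 1.518e+05 Pa.

ΔP ≈ 151800 Pa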